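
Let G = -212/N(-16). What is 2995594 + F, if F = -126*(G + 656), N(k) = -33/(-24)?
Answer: 32256014/11 ≈ 2.9324e+6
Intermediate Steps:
N(k) = 11/8 (N(k) = -33*(-1/24) = 11/8)
G = -1696/11 (G = -212/11/8 = -212*8/11 = -1696/11 ≈ -154.18)
F = -695520/11 (F = -126*(-1696/11 + 656) = -126*5520/11 = -695520/11 ≈ -63229.)
2995594 + F = 2995594 - 695520/11 = 32256014/11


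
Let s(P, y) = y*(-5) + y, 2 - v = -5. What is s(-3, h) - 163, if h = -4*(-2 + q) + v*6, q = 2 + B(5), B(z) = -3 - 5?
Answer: -459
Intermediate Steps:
B(z) = -8
v = 7 (v = 2 - 1*(-5) = 2 + 5 = 7)
q = -6 (q = 2 - 8 = -6)
h = 74 (h = -4*(-2 - 6) + 7*6 = -4*(-8) + 42 = 32 + 42 = 74)
s(P, y) = -4*y (s(P, y) = -5*y + y = -4*y)
s(-3, h) - 163 = -4*74 - 163 = -296 - 163 = -459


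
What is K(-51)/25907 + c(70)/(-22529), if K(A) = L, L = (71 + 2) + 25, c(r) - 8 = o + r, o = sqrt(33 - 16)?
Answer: 2056/6413833 - sqrt(17)/22529 ≈ 0.00013754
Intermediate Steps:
o = sqrt(17) ≈ 4.1231
c(r) = 8 + r + sqrt(17) (c(r) = 8 + (sqrt(17) + r) = 8 + (r + sqrt(17)) = 8 + r + sqrt(17))
L = 98 (L = 73 + 25 = 98)
K(A) = 98
K(-51)/25907 + c(70)/(-22529) = 98/25907 + (8 + 70 + sqrt(17))/(-22529) = 98*(1/25907) + (78 + sqrt(17))*(-1/22529) = 14/3701 + (-6/1733 - sqrt(17)/22529) = 2056/6413833 - sqrt(17)/22529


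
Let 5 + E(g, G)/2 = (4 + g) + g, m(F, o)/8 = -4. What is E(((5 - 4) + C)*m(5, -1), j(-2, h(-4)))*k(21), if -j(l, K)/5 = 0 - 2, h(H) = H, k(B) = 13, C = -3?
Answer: 3302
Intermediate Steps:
m(F, o) = -32 (m(F, o) = 8*(-4) = -32)
j(l, K) = 10 (j(l, K) = -5*(0 - 2) = -5*(-2) = 10)
E(g, G) = -2 + 4*g (E(g, G) = -10 + 2*((4 + g) + g) = -10 + 2*(4 + 2*g) = -10 + (8 + 4*g) = -2 + 4*g)
E(((5 - 4) + C)*m(5, -1), j(-2, h(-4)))*k(21) = (-2 + 4*(((5 - 4) - 3)*(-32)))*13 = (-2 + 4*((1 - 3)*(-32)))*13 = (-2 + 4*(-2*(-32)))*13 = (-2 + 4*64)*13 = (-2 + 256)*13 = 254*13 = 3302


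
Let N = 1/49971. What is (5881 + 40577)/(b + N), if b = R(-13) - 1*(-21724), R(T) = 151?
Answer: 1160776359/546557813 ≈ 2.1238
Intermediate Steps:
N = 1/49971 ≈ 2.0012e-5
b = 21875 (b = 151 - 1*(-21724) = 151 + 21724 = 21875)
(5881 + 40577)/(b + N) = (5881 + 40577)/(21875 + 1/49971) = 46458/(1093115626/49971) = 46458*(49971/1093115626) = 1160776359/546557813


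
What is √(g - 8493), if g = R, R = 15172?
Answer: √6679 ≈ 81.725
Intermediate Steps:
g = 15172
√(g - 8493) = √(15172 - 8493) = √6679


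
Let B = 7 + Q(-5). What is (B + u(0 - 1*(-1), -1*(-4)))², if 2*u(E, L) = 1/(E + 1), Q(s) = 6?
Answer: 2809/16 ≈ 175.56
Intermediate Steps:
u(E, L) = 1/(2*(1 + E)) (u(E, L) = 1/(2*(E + 1)) = 1/(2*(1 + E)))
B = 13 (B = 7 + 6 = 13)
(B + u(0 - 1*(-1), -1*(-4)))² = (13 + 1/(2*(1 + (0 - 1*(-1)))))² = (13 + 1/(2*(1 + (0 + 1))))² = (13 + 1/(2*(1 + 1)))² = (13 + (½)/2)² = (13 + (½)*(½))² = (13 + ¼)² = (53/4)² = 2809/16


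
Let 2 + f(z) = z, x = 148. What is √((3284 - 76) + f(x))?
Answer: √3354 ≈ 57.914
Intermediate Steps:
f(z) = -2 + z
√((3284 - 76) + f(x)) = √((3284 - 76) + (-2 + 148)) = √(3208 + 146) = √3354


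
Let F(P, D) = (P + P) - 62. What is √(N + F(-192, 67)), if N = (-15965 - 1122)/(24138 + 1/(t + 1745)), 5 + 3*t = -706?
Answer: 79*I*√1935435182970/5200015 ≈ 21.135*I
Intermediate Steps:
t = -237 (t = -5/3 + (⅓)*(-706) = -5/3 - 706/3 = -237)
F(P, D) = -62 + 2*P (F(P, D) = 2*P - 62 = -62 + 2*P)
N = -3681028/5200015 (N = (-15965 - 1122)/(24138 + 1/(-237 + 1745)) = -17087/(24138 + 1/1508) = -17087/36400105/1508 = -17087*1508/36400105 = -3681028/5200015 ≈ -0.70789)
√(N + F(-192, 67)) = √(-3681028/5200015 + (-62 + 2*(-192))) = √(-3681028/5200015 + (-62 - 384)) = √(-3681028/5200015 - 446) = √(-2322887718/5200015) = 79*I*√1935435182970/5200015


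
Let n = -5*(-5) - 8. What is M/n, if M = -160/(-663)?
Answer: 160/11271 ≈ 0.014196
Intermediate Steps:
M = 160/663 (M = -160*(-1/663) = 160/663 ≈ 0.24133)
n = 17 (n = 25 - 8 = 17)
M/n = (160/663)/17 = (160/663)*(1/17) = 160/11271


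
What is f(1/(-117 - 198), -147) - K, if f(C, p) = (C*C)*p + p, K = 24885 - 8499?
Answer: -11159776/675 ≈ -16533.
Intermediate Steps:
K = 16386
f(C, p) = p + p*C**2 (f(C, p) = C**2*p + p = p*C**2 + p = p + p*C**2)
f(1/(-117 - 198), -147) - K = -147*(1 + (1/(-117 - 198))**2) - 1*16386 = -147*(1 + (1/(-315))**2) - 16386 = -147*(1 + (-1/315)**2) - 16386 = -147*(1 + 1/99225) - 16386 = -147*99226/99225 - 16386 = -99226/675 - 16386 = -11159776/675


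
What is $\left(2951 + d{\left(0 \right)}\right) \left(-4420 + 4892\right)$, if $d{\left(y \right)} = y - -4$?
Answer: $1394760$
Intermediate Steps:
$d{\left(y \right)} = 4 + y$ ($d{\left(y \right)} = y + 4 = 4 + y$)
$\left(2951 + d{\left(0 \right)}\right) \left(-4420 + 4892\right) = \left(2951 + \left(4 + 0\right)\right) \left(-4420 + 4892\right) = \left(2951 + 4\right) 472 = 2955 \cdot 472 = 1394760$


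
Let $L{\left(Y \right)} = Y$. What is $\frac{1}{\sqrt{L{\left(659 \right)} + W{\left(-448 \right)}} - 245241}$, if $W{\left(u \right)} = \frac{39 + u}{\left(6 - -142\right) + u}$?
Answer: $- \frac{73572300}{18042944226191} - \frac{10 \sqrt{594327}}{18042944226191} \approx -4.0781 \cdot 10^{-6}$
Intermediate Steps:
$W{\left(u \right)} = \frac{39 + u}{148 + u}$ ($W{\left(u \right)} = \frac{39 + u}{\left(6 + 142\right) + u} = \frac{39 + u}{148 + u}$)
$\frac{1}{\sqrt{L{\left(659 \right)} + W{\left(-448 \right)}} - 245241} = \frac{1}{\sqrt{659 + \frac{39 - 448}{148 - 448}} - 245241} = \frac{1}{\sqrt{659 + \frac{1}{-300} \left(-409\right)} - 245241} = \frac{1}{\sqrt{659 - - \frac{409}{300}} - 245241} = \frac{1}{\sqrt{659 + \frac{409}{300}} - 245241} = \frac{1}{\sqrt{\frac{198109}{300}} - 245241} = \frac{1}{\frac{\sqrt{594327}}{30} - 245241} = \frac{1}{-245241 + \frac{\sqrt{594327}}{30}}$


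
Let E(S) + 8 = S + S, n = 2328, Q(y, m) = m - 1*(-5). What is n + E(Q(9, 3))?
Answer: 2336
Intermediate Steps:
Q(y, m) = 5 + m (Q(y, m) = m + 5 = 5 + m)
E(S) = -8 + 2*S (E(S) = -8 + (S + S) = -8 + 2*S)
n + E(Q(9, 3)) = 2328 + (-8 + 2*(5 + 3)) = 2328 + (-8 + 2*8) = 2328 + (-8 + 16) = 2328 + 8 = 2336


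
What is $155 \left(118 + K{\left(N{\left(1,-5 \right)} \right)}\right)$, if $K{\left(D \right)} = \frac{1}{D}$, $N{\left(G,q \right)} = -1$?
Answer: $18135$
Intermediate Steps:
$155 \left(118 + K{\left(N{\left(1,-5 \right)} \right)}\right) = 155 \left(118 + \frac{1}{-1}\right) = 155 \left(118 - 1\right) = 155 \cdot 117 = 18135$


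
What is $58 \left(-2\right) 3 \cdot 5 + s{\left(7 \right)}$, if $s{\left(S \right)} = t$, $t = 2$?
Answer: $-1738$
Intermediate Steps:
$s{\left(S \right)} = 2$
$58 \left(-2\right) 3 \cdot 5 + s{\left(7 \right)} = 58 \left(-2\right) 3 \cdot 5 + 2 = 58 \left(\left(-6\right) 5\right) + 2 = 58 \left(-30\right) + 2 = -1740 + 2 = -1738$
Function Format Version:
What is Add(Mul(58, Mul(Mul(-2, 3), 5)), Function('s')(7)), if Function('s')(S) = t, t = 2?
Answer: -1738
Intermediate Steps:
Function('s')(S) = 2
Add(Mul(58, Mul(Mul(-2, 3), 5)), Function('s')(7)) = Add(Mul(58, Mul(Mul(-2, 3), 5)), 2) = Add(Mul(58, Mul(-6, 5)), 2) = Add(Mul(58, -30), 2) = Add(-1740, 2) = -1738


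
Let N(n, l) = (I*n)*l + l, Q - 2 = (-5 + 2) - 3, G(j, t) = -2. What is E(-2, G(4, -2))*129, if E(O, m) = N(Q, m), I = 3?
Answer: 2838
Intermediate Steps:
Q = -4 (Q = 2 + ((-5 + 2) - 3) = 2 + (-3 - 3) = 2 - 6 = -4)
N(n, l) = l + 3*l*n (N(n, l) = (3*n)*l + l = 3*l*n + l = l + 3*l*n)
E(O, m) = -11*m (E(O, m) = m*(1 + 3*(-4)) = m*(1 - 12) = m*(-11) = -11*m)
E(-2, G(4, -2))*129 = -11*(-2)*129 = 22*129 = 2838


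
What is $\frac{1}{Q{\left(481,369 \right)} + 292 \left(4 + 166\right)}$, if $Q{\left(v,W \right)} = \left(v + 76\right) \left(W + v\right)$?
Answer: $\frac{1}{523090} \approx 1.9117 \cdot 10^{-6}$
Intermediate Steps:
$Q{\left(v,W \right)} = \left(76 + v\right) \left(W + v\right)$
$\frac{1}{Q{\left(481,369 \right)} + 292 \left(4 + 166\right)} = \frac{1}{\left(481^{2} + 76 \cdot 369 + 76 \cdot 481 + 369 \cdot 481\right) + 292 \left(4 + 166\right)} = \frac{1}{\left(231361 + 28044 + 36556 + 177489\right) + 292 \cdot 170} = \frac{1}{473450 + 49640} = \frac{1}{523090}$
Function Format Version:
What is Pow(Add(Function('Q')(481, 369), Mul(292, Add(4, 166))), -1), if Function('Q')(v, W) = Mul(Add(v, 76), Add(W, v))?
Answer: Rational(1, 523090) ≈ 1.9117e-6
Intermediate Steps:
Function('Q')(v, W) = Mul(Add(76, v), Add(W, v))
Pow(Add(Function('Q')(481, 369), Mul(292, Add(4, 166))), -1) = Pow(Add(Add(Pow(481, 2), Mul(76, 369), Mul(76, 481), Mul(369, 481)), Mul(292, Add(4, 166))), -1) = Pow(Add(Add(231361, 28044, 36556, 177489), Mul(292, 170)), -1) = Pow(Add(473450, 49640), -1) = Pow(523090, -1) = Rational(1, 523090)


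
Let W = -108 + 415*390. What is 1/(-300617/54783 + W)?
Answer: 54783/8860411369 ≈ 6.1829e-6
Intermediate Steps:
W = 161742 (W = -108 + 161850 = 161742)
1/(-300617/54783 + W) = 1/(-300617/54783 + 161742) = 1/(8860411369/54783) = 54783/8860411369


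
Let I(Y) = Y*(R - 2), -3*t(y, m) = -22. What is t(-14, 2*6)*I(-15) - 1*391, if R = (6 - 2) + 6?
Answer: -1271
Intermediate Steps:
R = 10 (R = 4 + 6 = 10)
t(y, m) = 22/3 (t(y, m) = -⅓*(-22) = 22/3)
I(Y) = 8*Y (I(Y) = Y*(10 - 2) = Y*8 = 8*Y)
t(-14, 2*6)*I(-15) - 1*391 = 22*(8*(-15))/3 - 1*391 = (22/3)*(-120) - 391 = -880 - 391 = -1271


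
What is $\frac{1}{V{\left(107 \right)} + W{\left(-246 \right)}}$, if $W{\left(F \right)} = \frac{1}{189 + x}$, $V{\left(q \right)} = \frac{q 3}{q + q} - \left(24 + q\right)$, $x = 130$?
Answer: $- \frac{638}{82619} \approx -0.0077222$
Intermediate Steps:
$V{\left(q \right)} = - \frac{45}{2} - q$ ($V{\left(q \right)} = \frac{3 q}{2 q} - \left(24 + q\right) = 3 q \frac{1}{2 q} - \left(24 + q\right) = \frac{3}{2} - \left(24 + q\right) = - \frac{45}{2} - q$)
$W{\left(F \right)} = \frac{1}{319}$ ($W{\left(F \right)} = \frac{1}{189 + 130} = \frac{1}{319}$)
$\frac{1}{V{\left(107 \right)} + W{\left(-246 \right)}} = \frac{1}{\left(- \frac{45}{2} - 107\right) + \frac{1}{319}} = \frac{1}{- \frac{259}{2} + \frac{1}{319}} = \frac{1}{- \frac{82619}{638}} = - \frac{638}{82619}$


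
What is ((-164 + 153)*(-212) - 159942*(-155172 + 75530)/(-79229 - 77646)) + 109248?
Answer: 4766011736/156875 ≈ 30381.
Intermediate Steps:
((-164 + 153)*(-212) - 159942*(-155172 + 75530)/(-79229 - 77646)) + 109248 = (-11*(-212) - 159942/((-156875/(-79642)))) + 109248 = (2332 - 159942/((-156875*(-1/79642)))) + 109248 = (2332 - 159942/156875/79642) + 109248 = (2332 - 159942*79642/156875) + 109248 = (2332 - 12738100764/156875) + 109248 = -12372268264/156875 + 109248 = 4766011736/156875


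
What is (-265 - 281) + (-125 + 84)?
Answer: -587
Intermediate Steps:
(-265 - 281) + (-125 + 84) = -546 - 41 = -587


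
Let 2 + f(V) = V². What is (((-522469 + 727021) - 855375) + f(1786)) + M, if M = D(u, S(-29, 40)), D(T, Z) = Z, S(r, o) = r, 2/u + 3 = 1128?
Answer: 2538942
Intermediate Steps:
u = 2/1125 (u = 2/(-3 + 1128) = 2/1125 ≈ 0.0017778)
f(V) = -2 + V²
M = -29
(((-522469 + 727021) - 855375) + f(1786)) + M = (((-522469 + 727021) - 855375) + (-2 + 1786²)) - 29 = ((204552 - 855375) + (-2 + 3189796)) - 29 = (-650823 + 3189794) - 29 = 2538971 - 29 = 2538942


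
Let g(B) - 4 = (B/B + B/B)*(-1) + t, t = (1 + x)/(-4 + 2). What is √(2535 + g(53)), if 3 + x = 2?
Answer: √2537 ≈ 50.369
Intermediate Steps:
x = -1 (x = -3 + 2 = -1)
t = 0 (t = (1 - 1)/(-4 + 2) = 0/(-2) = 0*(-½) = 0)
g(B) = 2 (g(B) = 4 + ((B/B + B/B)*(-1) + 0) = 4 + ((1 + 1)*(-1) + 0) = 4 + (2*(-1) + 0) = 4 + (-2 + 0) = 4 - 2 = 2)
√(2535 + g(53)) = √(2535 + 2) = √2537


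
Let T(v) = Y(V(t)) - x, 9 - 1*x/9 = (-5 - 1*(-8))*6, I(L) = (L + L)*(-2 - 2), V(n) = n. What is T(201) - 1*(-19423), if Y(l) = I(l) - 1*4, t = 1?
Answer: 19492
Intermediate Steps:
I(L) = -8*L (I(L) = (2*L)*(-4) = -8*L)
x = -81 (x = 81 - 9*(-5 - 1*(-8))*6 = 81 - 9*(-5 + 8)*6 = 81 - 27*6 = 81 - 9*18 = 81 - 162 = -81)
Y(l) = -4 - 8*l (Y(l) = -8*l - 1*4 = -8*l - 4 = -4 - 8*l)
T(v) = 69 (T(v) = (-4 - 8*1) - 1*(-81) = (-4 - 8) + 81 = -12 + 81 = 69)
T(201) - 1*(-19423) = 69 - 1*(-19423) = 69 + 19423 = 19492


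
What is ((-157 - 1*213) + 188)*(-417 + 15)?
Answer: 73164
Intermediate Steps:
((-157 - 1*213) + 188)*(-417 + 15) = ((-157 - 213) + 188)*(-402) = (-370 + 188)*(-402) = -182*(-402) = 73164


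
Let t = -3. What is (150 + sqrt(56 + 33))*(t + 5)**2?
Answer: 600 + 4*sqrt(89) ≈ 637.74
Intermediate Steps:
(150 + sqrt(56 + 33))*(t + 5)**2 = (150 + sqrt(56 + 33))*(-3 + 5)**2 = (150 + sqrt(89))*2**2 = (150 + sqrt(89))*4 = 600 + 4*sqrt(89)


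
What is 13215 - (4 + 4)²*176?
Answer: 1951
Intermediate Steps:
13215 - (4 + 4)²*176 = 13215 - 8²*176 = 13215 - 64*176 = 13215 - 1*11264 = 13215 - 11264 = 1951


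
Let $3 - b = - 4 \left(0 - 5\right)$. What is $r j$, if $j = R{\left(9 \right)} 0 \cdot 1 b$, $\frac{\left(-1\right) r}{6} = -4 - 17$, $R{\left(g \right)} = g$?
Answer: $0$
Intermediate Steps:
$b = -17$ ($b = 3 - - 4 \left(0 - 5\right) = 3 - \left(-4\right) \left(-5\right) = 3 - 20 = -17$)
$r = 126$ ($r = - 6 \left(-4 - 17\right) = \left(-6\right) \left(-21\right) = 126$)
$j = 0$ ($j = 9 \cdot 0 \cdot 1 \left(-17\right) = 9 \cdot 0 \left(-17\right) = 9 \cdot 0 = 0$)
$r j = 126 \cdot 0 = 0$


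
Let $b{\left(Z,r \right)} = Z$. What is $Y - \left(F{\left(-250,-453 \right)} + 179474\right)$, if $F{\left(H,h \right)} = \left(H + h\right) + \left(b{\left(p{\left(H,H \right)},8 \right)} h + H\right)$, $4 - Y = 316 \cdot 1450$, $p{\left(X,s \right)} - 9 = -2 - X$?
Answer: $-520296$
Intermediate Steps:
$p{\left(X,s \right)} = 7 - X$ ($p{\left(X,s \right)} = 9 - \left(2 + X\right) = 7 - X$)
$Y = -458196$ ($Y = 4 - 316 \cdot 1450 = 4 - 458200 = -458196$)
$F{\left(H,h \right)} = h + 2 H + h \left(7 - H\right)$ ($F{\left(H,h \right)} = \left(H + h\right) + \left(\left(7 - H\right) h + H\right) = \left(H + h\right) + \left(h \left(7 - H\right) + H\right) = \left(H + h\right) + \left(H + h \left(7 - H\right)\right) = h + 2 H + h \left(7 - H\right)$)
$Y - \left(F{\left(-250,-453 \right)} + 179474\right) = -458196 - \left(\left(-453 + 2 \left(-250\right) - - 453 \left(-7 - 250\right)\right) + 179474\right) = -458196 - \left(\left(-453 - 500 - \left(-453\right) \left(-257\right)\right) + 179474\right) = -458196 - \left(\left(-453 - 500 - 116421\right) + 179474\right) = -458196 - \left(-117374 + 179474\right) = -458196 - 62100 = -520296$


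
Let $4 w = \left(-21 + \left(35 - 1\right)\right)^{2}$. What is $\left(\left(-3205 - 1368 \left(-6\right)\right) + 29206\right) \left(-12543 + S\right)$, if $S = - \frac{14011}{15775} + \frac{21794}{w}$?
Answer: $- \frac{1096962586650756}{2665975} \approx -4.1147 \cdot 10^{8}$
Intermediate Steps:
$w = \frac{169}{4}$ ($w = \frac{\left(-21 + \left(35 - 1\right)\right)^{2}}{4} = \frac{\left(-21 + 34\right)^{2}}{4} = \frac{13^{2}}{4} = \frac{1}{4} \cdot 169 = \frac{169}{4} \approx 42.25$)
$S = \frac{1372833541}{2665975}$ ($S = - \frac{14011}{15775} + \frac{21794}{\frac{169}{4}} = \left(-14011\right) \frac{1}{15775} + 21794 \cdot \frac{4}{169} = - \frac{14011}{15775} + \frac{87176}{169} = \frac{1372833541}{2665975} \approx 514.95$)
$\left(\left(-3205 - 1368 \left(-6\right)\right) + 29206\right) \left(-12543 + S\right) = \left(\left(-3205 - 1368 \left(-6\right)\right) + 29206\right) \left(-12543 + \frac{1372833541}{2665975}\right) = \left(\left(-3205 - -8208\right) + 29206\right) \left(- \frac{32066490884}{2665975}\right) = \left(\left(-3205 + 8208\right) + 29206\right) \left(- \frac{32066490884}{2665975}\right) = \left(5003 + 29206\right) \left(- \frac{32066490884}{2665975}\right) = 34209 \left(- \frac{32066490884}{2665975}\right) = - \frac{1096962586650756}{2665975}$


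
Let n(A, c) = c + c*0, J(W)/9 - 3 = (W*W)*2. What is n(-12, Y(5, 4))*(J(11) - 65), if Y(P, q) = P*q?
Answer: 42800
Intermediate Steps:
J(W) = 27 + 18*W² (J(W) = 27 + 9*((W*W)*2) = 27 + 9*(W²*2) = 27 + 9*(2*W²) = 27 + 18*W²)
n(A, c) = c (n(A, c) = c + 0 = c)
n(-12, Y(5, 4))*(J(11) - 65) = (5*4)*((27 + 18*11²) - 65) = 20*((27 + 18*121) - 65) = 20*((27 + 2178) - 65) = 20*(2205 - 65) = 20*2140 = 42800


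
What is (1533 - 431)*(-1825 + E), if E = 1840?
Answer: 16530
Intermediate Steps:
(1533 - 431)*(-1825 + E) = (1533 - 431)*(-1825 + 1840) = 1102*15 = 16530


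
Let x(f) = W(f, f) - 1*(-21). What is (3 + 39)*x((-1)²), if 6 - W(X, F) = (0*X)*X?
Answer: 1134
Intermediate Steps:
W(X, F) = 6 (W(X, F) = 6 - 0*X*X = 6 - 0*X = 6 - 1*0 = 6 + 0 = 6)
x(f) = 27 (x(f) = 6 - 1*(-21) = 6 + 21 = 27)
(3 + 39)*x((-1)²) = (3 + 39)*27 = 42*27 = 1134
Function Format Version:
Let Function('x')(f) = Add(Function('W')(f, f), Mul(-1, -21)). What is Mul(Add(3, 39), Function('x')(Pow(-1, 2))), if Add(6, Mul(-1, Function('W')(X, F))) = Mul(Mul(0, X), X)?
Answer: 1134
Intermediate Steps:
Function('W')(X, F) = 6 (Function('W')(X, F) = Add(6, Mul(-1, Mul(Mul(0, X), X))) = Add(6, Mul(-1, Mul(0, X))) = Add(6, Mul(-1, 0)) = Add(6, 0) = 6)
Function('x')(f) = 27 (Function('x')(f) = Add(6, Mul(-1, -21)) = Add(6, 21) = 27)
Mul(Add(3, 39), Function('x')(Pow(-1, 2))) = Mul(Add(3, 39), 27) = Mul(42, 27) = 1134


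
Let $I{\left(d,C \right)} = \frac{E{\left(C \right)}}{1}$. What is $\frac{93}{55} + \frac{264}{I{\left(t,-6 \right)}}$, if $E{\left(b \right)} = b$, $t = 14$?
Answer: $- \frac{2327}{55} \approx -42.309$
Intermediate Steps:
$I{\left(d,C \right)} = C$ ($I{\left(d,C \right)} = \frac{C}{1} = C 1 = C$)
$\frac{93}{55} + \frac{264}{I{\left(t,-6 \right)}} = \frac{93}{55} + \frac{264}{-6} = 93 \cdot \frac{1}{55} + 264 \left(- \frac{1}{6}\right) = \frac{93}{55} - 44 = - \frac{2327}{55}$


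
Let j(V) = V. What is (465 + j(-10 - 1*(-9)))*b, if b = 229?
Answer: 106256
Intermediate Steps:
(465 + j(-10 - 1*(-9)))*b = (465 + (-10 - 1*(-9)))*229 = (465 + (-10 + 9))*229 = (465 - 1)*229 = 464*229 = 106256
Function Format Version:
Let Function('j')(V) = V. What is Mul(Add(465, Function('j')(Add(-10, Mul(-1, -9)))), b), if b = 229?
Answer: 106256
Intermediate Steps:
Mul(Add(465, Function('j')(Add(-10, Mul(-1, -9)))), b) = Mul(Add(465, Add(-10, Mul(-1, -9))), 229) = Mul(Add(465, Add(-10, 9)), 229) = Mul(Add(465, -1), 229) = Mul(464, 229) = 106256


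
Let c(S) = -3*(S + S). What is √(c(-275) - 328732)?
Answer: I*√327082 ≈ 571.91*I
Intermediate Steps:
c(S) = -6*S
√(c(-275) - 328732) = √(-6*(-275) - 328732) = √(1650 - 328732) = √(-327082) = I*√327082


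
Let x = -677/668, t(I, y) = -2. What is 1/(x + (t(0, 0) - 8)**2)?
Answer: 668/66123 ≈ 0.010102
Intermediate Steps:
x = -677/668 (x = -677*1/668 = -677/668 ≈ -1.0135)
1/(x + (t(0, 0) - 8)**2) = 1/(-677/668 + (-2 - 8)**2) = 1/(-677/668 + (-10)**2) = 1/(-677/668 + 100) = 1/(66123/668) = 668/66123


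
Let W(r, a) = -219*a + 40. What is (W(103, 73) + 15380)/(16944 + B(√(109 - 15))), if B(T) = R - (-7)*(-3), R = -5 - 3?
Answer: -567/16915 ≈ -0.033521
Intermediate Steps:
R = -8
W(r, a) = 40 - 219*a
B(T) = -29 (B(T) = -8 - (-7)*(-3) = -8 - 7*3 = -8 - 21 = -29)
(W(103, 73) + 15380)/(16944 + B(√(109 - 15))) = ((40 - 219*73) + 15380)/(16944 - 29) = ((40 - 15987) + 15380)/16915 = (-15947 + 15380)*(1/16915) = -567*1/16915 = -567/16915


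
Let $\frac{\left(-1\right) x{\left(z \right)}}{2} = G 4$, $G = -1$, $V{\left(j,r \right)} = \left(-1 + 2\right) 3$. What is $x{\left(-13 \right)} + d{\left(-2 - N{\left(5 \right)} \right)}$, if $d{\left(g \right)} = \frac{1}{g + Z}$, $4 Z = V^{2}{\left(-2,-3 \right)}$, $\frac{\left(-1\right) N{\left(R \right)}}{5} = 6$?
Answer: $\frac{972}{121} \approx 8.0331$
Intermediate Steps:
$N{\left(R \right)} = -30$ ($N{\left(R \right)} = \left(-5\right) 6 = -30$)
$V{\left(j,r \right)} = 3$ ($V{\left(j,r \right)} = 1 \cdot 3 = 3$)
$x{\left(z \right)} = 8$ ($x{\left(z \right)} = - 2 \left(\left(-1\right) 4\right) = \left(-2\right) \left(-4\right) = 8$)
$Z = \frac{9}{4}$ ($Z = \frac{3^{2}}{4} = \frac{1}{4} \cdot 9 = \frac{9}{4} \approx 2.25$)
$d{\left(g \right)} = \frac{1}{\frac{9}{4} + g}$ ($d{\left(g \right)} = \frac{1}{g + \frac{9}{4}} = \frac{1}{\frac{9}{4} + g}$)
$x{\left(-13 \right)} + d{\left(-2 - N{\left(5 \right)} \right)} = 8 + \frac{4}{9 + 4 \left(-2 - -30\right)} = 8 + \frac{4}{9 + 4 \left(-2 + 30\right)} = 8 + \frac{4}{9 + 4 \cdot 28} = 8 + \frac{4}{9 + 112} = 8 + \frac{4}{121} = \frac{972}{121}$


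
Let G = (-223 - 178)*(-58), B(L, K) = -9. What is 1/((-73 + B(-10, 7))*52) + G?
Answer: 99172111/4264 ≈ 23258.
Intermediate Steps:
G = 23258 (G = -401*(-58) = 23258)
1/((-73 + B(-10, 7))*52) + G = 1/((-73 - 9)*52) + 23258 = 1/(-82*52) + 23258 = 1/(-4264) + 23258 = -1/4264 + 23258 = 99172111/4264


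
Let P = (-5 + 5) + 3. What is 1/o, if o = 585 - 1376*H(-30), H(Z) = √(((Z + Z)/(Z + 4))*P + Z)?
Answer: 507/38164115 + 2752*I*√39/114492345 ≈ 1.3285e-5 + 0.00015011*I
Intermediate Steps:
P = 3 (P = 0 + 3 = 3)
H(Z) = √(Z + 6*Z/(4 + Z)) (H(Z) = √(((Z + Z)/(Z + 4))*3 + Z) = √(((2*Z)/(4 + Z))*3 + Z) = √((2*Z/(4 + Z))*3 + Z) = √(6*Z/(4 + Z) + Z) = √(Z + 6*Z/(4 + Z)))
o = 585 - 13760*I*√39/13 (o = 585 - 1376*10*I*√6*√(-1/(4 - 30)) = 585 - 1376*10*I*√6*√(-1/(-26)) = 585 - 1376*10*I*√39/13 = 585 - 13760*I*√39/13 ≈ 585.0 - 6610.1*I)
1/o = 1/(585 - 13760*I*√39/13)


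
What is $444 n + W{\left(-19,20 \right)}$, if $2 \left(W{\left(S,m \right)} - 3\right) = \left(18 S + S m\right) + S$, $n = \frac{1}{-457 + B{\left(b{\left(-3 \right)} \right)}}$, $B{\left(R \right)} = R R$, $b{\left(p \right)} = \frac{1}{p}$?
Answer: $- \frac{378789}{1028} \approx -368.47$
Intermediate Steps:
$B{\left(R \right)} = R^{2}$
$n = - \frac{9}{4112}$ ($n = \frac{1}{-457 + \left(\frac{1}{-3}\right)^{2}} = \frac{1}{-457 + \left(- \frac{1}{3}\right)^{2}} = \frac{1}{-457 + \frac{1}{9}} = \frac{1}{- \frac{4112}{9}} = - \frac{9}{4112} \approx -0.0021887$)
$W{\left(S,m \right)} = 3 + \frac{19 S}{2} + \frac{S m}{2}$ ($W{\left(S,m \right)} = 3 + \frac{\left(18 S + S m\right) + S}{2} = 3 + \frac{19 S + S m}{2} = 3 + \left(\frac{19 S}{2} + \frac{S m}{2}\right) = 3 + \frac{19 S}{2} + \frac{S m}{2}$)
$444 n + W{\left(-19,20 \right)} = 444 \left(- \frac{9}{4112}\right) + \left(3 + \frac{19}{2} \left(-19\right) + \frac{1}{2} \left(-19\right) 20\right) = - \frac{999}{1028} - \frac{735}{2} = - \frac{378789}{1028}$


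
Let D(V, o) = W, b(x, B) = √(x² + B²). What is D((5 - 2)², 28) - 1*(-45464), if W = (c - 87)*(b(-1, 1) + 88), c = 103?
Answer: 46872 + 16*√2 ≈ 46895.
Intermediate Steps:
b(x, B) = √(B² + x²)
W = 1408 + 16*√2 (W = (103 - 87)*(√(1² + (-1)²) + 88) = 16*(√(1 + 1) + 88) = 16*(√2 + 88) = 16*(88 + √2) = 1408 + 16*√2 ≈ 1430.6)
D(V, o) = 1408 + 16*√2
D((5 - 2)², 28) - 1*(-45464) = (1408 + 16*√2) - 1*(-45464) = (1408 + 16*√2) + 45464 = 46872 + 16*√2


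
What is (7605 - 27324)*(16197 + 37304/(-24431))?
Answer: -7802248339557/24431 ≈ -3.1936e+8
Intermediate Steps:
(7605 - 27324)*(16197 + 37304/(-24431)) = -19719*(16197 + 37304*(-1/24431)) = -19719*(16197 - 37304/24431) = -19719*395671603/24431 = -7802248339557/24431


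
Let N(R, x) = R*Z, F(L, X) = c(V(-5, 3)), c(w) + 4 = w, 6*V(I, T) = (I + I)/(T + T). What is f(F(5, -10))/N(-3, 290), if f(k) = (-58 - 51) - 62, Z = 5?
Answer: 57/5 ≈ 11.400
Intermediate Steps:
V(I, T) = I/(6*T) (V(I, T) = ((I + I)/(T + T))/6 = ((2*I)/((2*T)))/6 = ((2*I)*(1/(2*T)))/6 = (I/T)/6 = I/(6*T))
c(w) = -4 + w
F(L, X) = -77/18 (F(L, X) = -4 + (⅙)*(-5)/3 = -4 + (⅙)*(-5)*(⅓) = -4 - 5/18 = -77/18)
f(k) = -171 (f(k) = -109 - 62 = -171)
N(R, x) = 5*R (N(R, x) = R*5 = 5*R)
f(F(5, -10))/N(-3, 290) = -171/(5*(-3)) = -171/(-15) = -171*(-1/15) = 57/5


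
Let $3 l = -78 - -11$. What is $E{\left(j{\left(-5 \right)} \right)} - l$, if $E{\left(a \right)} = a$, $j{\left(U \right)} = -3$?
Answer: $\frac{58}{3} \approx 19.333$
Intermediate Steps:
$l = - \frac{67}{3}$ ($l = \frac{-78 - -11}{3} = \frac{-78 + 11}{3} = \frac{1}{3} \left(-67\right) = - \frac{67}{3} \approx -22.333$)
$E{\left(j{\left(-5 \right)} \right)} - l = -3 - - \frac{67}{3} = -3 + \frac{67}{3} = \frac{58}{3}$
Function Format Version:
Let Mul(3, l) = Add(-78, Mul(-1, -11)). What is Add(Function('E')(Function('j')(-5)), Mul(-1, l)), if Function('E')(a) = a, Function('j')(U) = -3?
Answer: Rational(58, 3) ≈ 19.333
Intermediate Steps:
l = Rational(-67, 3) (l = Mul(Rational(1, 3), Add(-78, Mul(-1, -11))) = Mul(Rational(1, 3), Add(-78, 11)) = Mul(Rational(1, 3), -67) = Rational(-67, 3) ≈ -22.333)
Add(Function('E')(Function('j')(-5)), Mul(-1, l)) = Add(-3, Mul(-1, Rational(-67, 3))) = Add(-3, Rational(67, 3)) = Rational(58, 3)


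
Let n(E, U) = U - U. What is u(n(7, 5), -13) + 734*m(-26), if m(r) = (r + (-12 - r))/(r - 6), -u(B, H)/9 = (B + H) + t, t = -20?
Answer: 2289/4 ≈ 572.25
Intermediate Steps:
n(E, U) = 0
u(B, H) = 180 - 9*B - 9*H (u(B, H) = -9*((B + H) - 20) = -9*(-20 + B + H) = 180 - 9*B - 9*H)
m(r) = -12/(-6 + r)
u(n(7, 5), -13) + 734*m(-26) = (180 - 9*0 - 9*(-13)) + 734*(-12/(-6 - 26)) = (180 + 0 + 117) + 734*(-12/(-32)) = 297 + 734*(-12*(-1/32)) = 297 + 734*(3/8) = 297 + 1101/4 = 2289/4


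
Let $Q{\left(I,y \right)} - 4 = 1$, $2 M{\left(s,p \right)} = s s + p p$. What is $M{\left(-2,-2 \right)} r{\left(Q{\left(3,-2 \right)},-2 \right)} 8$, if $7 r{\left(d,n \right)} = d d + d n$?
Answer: $\frac{480}{7} \approx 68.571$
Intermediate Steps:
$M{\left(s,p \right)} = \frac{p^{2}}{2} + \frac{s^{2}}{2}$ ($M{\left(s,p \right)} = \frac{s s + p p}{2} = \frac{s^{2} + p^{2}}{2} = \frac{p^{2} + s^{2}}{2} = \frac{p^{2}}{2} + \frac{s^{2}}{2}$)
$Q{\left(I,y \right)} = 5$ ($Q{\left(I,y \right)} = 4 + 1 = 5$)
$r{\left(d,n \right)} = \frac{d^{2}}{7} + \frac{d n}{7}$ ($r{\left(d,n \right)} = \frac{d d + d n}{7} = \frac{d^{2} + d n}{7} = \frac{d^{2}}{7} + \frac{d n}{7}$)
$M{\left(-2,-2 \right)} r{\left(Q{\left(3,-2 \right)},-2 \right)} 8 = \left(\frac{\left(-2\right)^{2}}{2} + \frac{\left(-2\right)^{2}}{2}\right) \frac{1}{7} \cdot 5 \left(5 - 2\right) 8 = \left(\frac{1}{2} \cdot 4 + \frac{1}{2} \cdot 4\right) \frac{1}{7} \cdot 5 \cdot 3 \cdot 8 = \left(2 + 2\right) \frac{15}{7} \cdot 8 = 4 \cdot \frac{15}{7} \cdot 8 = \frac{60}{7} \cdot 8 = \frac{480}{7}$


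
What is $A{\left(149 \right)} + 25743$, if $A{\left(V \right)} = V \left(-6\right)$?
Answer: $24849$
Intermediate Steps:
$A{\left(V \right)} = - 6 V$
$A{\left(149 \right)} + 25743 = \left(-6\right) 149 + 25743 = -894 + 25743 = 24849$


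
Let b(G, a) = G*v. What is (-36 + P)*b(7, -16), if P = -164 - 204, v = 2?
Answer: -5656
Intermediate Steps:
P = -368
b(G, a) = 2*G (b(G, a) = G*2 = 2*G)
(-36 + P)*b(7, -16) = (-36 - 368)*(2*7) = -404*14 = -5656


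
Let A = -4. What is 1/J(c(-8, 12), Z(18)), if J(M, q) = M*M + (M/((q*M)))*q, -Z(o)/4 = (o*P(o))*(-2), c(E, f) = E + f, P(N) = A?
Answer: 1/17 ≈ 0.058824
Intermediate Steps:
P(N) = -4
Z(o) = -32*o (Z(o) = -4*o*(-4)*(-2) = -4*(-4*o)*(-2) = -32*o)
J(M, q) = 1 + M**2 (J(M, q) = M**2 + (M/((M*q)))*q = M**2 + (M*(1/(M*q)))*q = M**2 + q/q = M**2 + 1 = 1 + M**2)
1/J(c(-8, 12), Z(18)) = 1/(1 + (-8 + 12)**2) = 1/(1 + 4**2) = 1/(1 + 16) = 1/17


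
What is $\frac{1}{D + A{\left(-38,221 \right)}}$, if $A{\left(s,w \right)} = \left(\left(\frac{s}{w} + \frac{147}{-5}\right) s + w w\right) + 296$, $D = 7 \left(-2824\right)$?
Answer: $\frac{1105}{33694471} \approx 3.2795 \cdot 10^{-5}$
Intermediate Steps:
$D = -19768$
$A{\left(s,w \right)} = 296 + w^{2} + s \left(- \frac{147}{5} + \frac{s}{w}\right)$ ($A{\left(s,w \right)} = \left(\left(\frac{s}{w} + 147 \left(- \frac{1}{5}\right)\right) s + w^{2}\right) + 296 = \left(\left(\frac{s}{w} - \frac{147}{5}\right) s + w^{2}\right) + 296 = \left(\left(- \frac{147}{5} + \frac{s}{w}\right) s + w^{2}\right) + 296 = \left(s \left(- \frac{147}{5} + \frac{s}{w}\right) + w^{2}\right) + 296 = \left(w^{2} + s \left(- \frac{147}{5} + \frac{s}{w}\right)\right) + 296 = 296 + w^{2} + s \left(- \frac{147}{5} + \frac{s}{w}\right)$)
$\frac{1}{D + A{\left(-38,221 \right)}} = \frac{1}{-19768 + \left(296 + 221^{2} - - \frac{5586}{5} + \frac{\left(-38\right)^{2}}{221}\right)} = \frac{1}{-19768 + \left(296 + 48841 + \frac{5586}{5} + 1444 \cdot \frac{1}{221}\right)} = \frac{1}{-19768 + \left(296 + 48841 + \frac{5586}{5} + \frac{1444}{221}\right)} = \frac{1}{-19768 + \frac{55538111}{1105}} = \frac{1}{\frac{33694471}{1105}} = \frac{1105}{33694471}$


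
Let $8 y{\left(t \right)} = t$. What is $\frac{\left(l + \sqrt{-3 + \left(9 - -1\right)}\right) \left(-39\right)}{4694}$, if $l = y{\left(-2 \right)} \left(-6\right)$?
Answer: $- \frac{117}{9388} - \frac{39 \sqrt{7}}{4694} \approx -0.034445$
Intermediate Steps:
$y{\left(t \right)} = \frac{t}{8}$
$l = \frac{3}{2}$ ($l = \frac{1}{8} \left(-2\right) \left(-6\right) = \left(- \frac{1}{4}\right) \left(-6\right) = \frac{3}{2} \approx 1.5$)
$\frac{\left(l + \sqrt{-3 + \left(9 - -1\right)}\right) \left(-39\right)}{4694} = \frac{\left(\frac{3}{2} + \sqrt{-3 + \left(9 - -1\right)}\right) \left(-39\right)}{4694} = \left(\frac{3}{2} + \sqrt{-3 + \left(9 + 1\right)}\right) \left(-39\right) \frac{1}{4694} = \left(\frac{3}{2} + \sqrt{-3 + 10}\right) \left(-39\right) \frac{1}{4694} = \left(\frac{3}{2} + \sqrt{7}\right) \left(-39\right) \frac{1}{4694} = \left(- \frac{117}{2} - 39 \sqrt{7}\right) \frac{1}{4694} = - \frac{117}{9388} - \frac{39 \sqrt{7}}{4694}$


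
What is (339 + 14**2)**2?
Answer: 286225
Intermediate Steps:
(339 + 14**2)**2 = (339 + 196)**2 = 535**2 = 286225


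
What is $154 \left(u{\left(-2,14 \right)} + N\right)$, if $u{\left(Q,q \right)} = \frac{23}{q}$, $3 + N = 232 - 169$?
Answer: $9493$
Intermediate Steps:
$N = 60$ ($N = -3 + \left(232 - 169\right) = -3 + 63 = 60$)
$154 \left(u{\left(-2,14 \right)} + N\right) = 154 \left(\frac{23}{14} + 60\right) = 154 \cdot \frac{863}{14} = 9493$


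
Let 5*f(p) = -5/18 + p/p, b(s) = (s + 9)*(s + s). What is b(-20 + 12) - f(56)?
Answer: -1453/90 ≈ -16.144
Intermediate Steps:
b(s) = 2*s*(9 + s) (b(s) = (9 + s)*(2*s) = 2*s*(9 + s))
f(p) = 13/90 (f(p) = (-5/18 + p/p)/5 = (-5*1/18 + 1)/5 = (-5/18 + 1)/5 = (1/5)*(13/18) = 13/90)
b(-20 + 12) - f(56) = 2*(-20 + 12)*(9 + (-20 + 12)) - 1*13/90 = 2*(-8)*(9 - 8) - 13/90 = 2*(-8)*1 - 13/90 = -16 - 13/90 = -1453/90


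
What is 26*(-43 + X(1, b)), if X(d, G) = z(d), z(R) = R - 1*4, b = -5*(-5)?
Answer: -1196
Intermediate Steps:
b = 25
z(R) = -4 + R (z(R) = R - 4 = -4 + R)
X(d, G) = -4 + d
26*(-43 + X(1, b)) = 26*(-43 + (-4 + 1)) = 26*(-43 - 3) = 26*(-46) = -1196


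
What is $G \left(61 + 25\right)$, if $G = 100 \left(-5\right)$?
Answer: $-43000$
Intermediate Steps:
$G = -500$
$G \left(61 + 25\right) = - 500 \left(61 + 25\right) = \left(-500\right) 86 = -43000$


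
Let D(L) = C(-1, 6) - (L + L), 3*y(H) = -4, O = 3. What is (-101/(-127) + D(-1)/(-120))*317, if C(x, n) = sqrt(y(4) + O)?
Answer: 1880761/7620 - 317*sqrt(15)/360 ≈ 243.41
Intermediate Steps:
y(H) = -4/3 (y(H) = (1/3)*(-4) = -4/3)
C(x, n) = sqrt(15)/3 (C(x, n) = sqrt(-4/3 + 3) = sqrt(5/3) = sqrt(15)/3)
D(L) = -2*L + sqrt(15)/3 (D(L) = sqrt(15)/3 - (L + L) = sqrt(15)/3 - 2*L = -2*L + sqrt(15)/3)
(-101/(-127) + D(-1)/(-120))*317 = (-101/(-127) + (-2*(-1) + sqrt(15)/3)/(-120))*317 = (-101*(-1/127) + (2 + sqrt(15)/3)*(-1/120))*317 = (101/127 + (-1/60 - sqrt(15)/360))*317 = (5933/7620 - sqrt(15)/360)*317 = 1880761/7620 - 317*sqrt(15)/360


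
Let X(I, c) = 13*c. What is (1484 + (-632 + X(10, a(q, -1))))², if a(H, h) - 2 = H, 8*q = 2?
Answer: 12425625/16 ≈ 7.7660e+5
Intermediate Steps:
q = ¼ (q = (⅛)*2 = ¼ ≈ 0.25000)
a(H, h) = 2 + H
(1484 + (-632 + X(10, a(q, -1))))² = (1484 + (-632 + 13*(2 + ¼)))² = (1484 + (-632 + 13*(9/4)))² = (1484 + (-632 + 117/4))² = (1484 - 2411/4)² = (3525/4)² = 12425625/16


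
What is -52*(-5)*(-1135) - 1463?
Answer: -296563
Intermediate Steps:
-52*(-5)*(-1135) - 1463 = 260*(-1135) - 1463 = -295100 - 1463 = -296563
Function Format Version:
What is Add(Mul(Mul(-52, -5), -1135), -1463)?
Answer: -296563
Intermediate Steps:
Add(Mul(Mul(-52, -5), -1135), -1463) = Add(Mul(260, -1135), -1463) = Add(-295100, -1463) = -296563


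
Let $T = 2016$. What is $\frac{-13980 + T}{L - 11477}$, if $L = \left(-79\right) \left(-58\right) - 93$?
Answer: $\frac{2991}{1747} \approx 1.7121$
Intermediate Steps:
$L = 4489$ ($L = 4582 - 93 = 4489$)
$\frac{-13980 + T}{L - 11477} = \frac{-13980 + 2016}{4489 - 11477} = - \frac{11964}{-6988} = \left(-11964\right) \left(- \frac{1}{6988}\right) = \frac{2991}{1747}$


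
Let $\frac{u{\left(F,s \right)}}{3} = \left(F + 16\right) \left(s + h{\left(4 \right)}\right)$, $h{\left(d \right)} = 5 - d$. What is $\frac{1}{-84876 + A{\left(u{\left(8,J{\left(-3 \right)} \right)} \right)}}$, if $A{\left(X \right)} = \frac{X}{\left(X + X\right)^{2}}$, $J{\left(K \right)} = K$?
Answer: $- \frac{576}{48888577} \approx -1.1782 \cdot 10^{-5}$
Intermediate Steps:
$u{\left(F,s \right)} = 3 \left(1 + s\right) \left(16 + F\right)$ ($u{\left(F,s \right)} = 3 \left(F + 16\right) \left(s + \left(5 - 4\right)\right) = 3 \left(16 + F\right) \left(s + \left(5 - 4\right)\right) = 3 \left(16 + F\right) \left(s + 1\right) = 3 \left(16 + F\right) \left(1 + s\right) = 3 \left(1 + s\right) \left(16 + F\right)$)
$A{\left(X \right)} = \frac{1}{4 X}$ ($A{\left(X \right)} = \frac{X}{\left(2 X\right)^{2}} = \frac{X}{4 X^{2}} = X \frac{1}{4 X^{2}} = \frac{1}{4 X}$)
$\frac{1}{-84876 + A{\left(u{\left(8,J{\left(-3 \right)} \right)} \right)}} = \frac{1}{-84876 + \frac{1}{4 \left(48 + 3 \cdot 8 + 48 \left(-3\right) + 3 \cdot 8 \left(-3\right)\right)}} = \frac{1}{-84876 + \frac{1}{4 \left(48 + 24 - 144 - 72\right)}} = \frac{1}{-84876 + \frac{1}{4 \left(-144\right)}} = \frac{1}{-84876 + \frac{1}{4} \left(- \frac{1}{144}\right)} = \frac{1}{-84876 - \frac{1}{576}} = \frac{1}{- \frac{48888577}{576}} = - \frac{576}{48888577}$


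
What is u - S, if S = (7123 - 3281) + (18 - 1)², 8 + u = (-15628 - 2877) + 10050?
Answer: -12594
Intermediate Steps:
u = -8463 (u = -8 + ((-15628 - 2877) + 10050) = -8 + (-18505 + 10050) = -8 - 8455 = -8463)
S = 4131 (S = 3842 + 17² = 3842 + 289 = 4131)
u - S = -8463 - 1*4131 = -8463 - 4131 = -12594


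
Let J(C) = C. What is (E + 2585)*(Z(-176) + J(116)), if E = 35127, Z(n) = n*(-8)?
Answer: 57473088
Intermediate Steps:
Z(n) = -8*n
(E + 2585)*(Z(-176) + J(116)) = (35127 + 2585)*(-8*(-176) + 116) = 37712*(1408 + 116) = 37712*1524 = 57473088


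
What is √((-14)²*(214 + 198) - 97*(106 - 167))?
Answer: √86669 ≈ 294.40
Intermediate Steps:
√((-14)²*(214 + 198) - 97*(106 - 167)) = √(196*412 - 97*(-61)) = √(80752 + 5917) = √86669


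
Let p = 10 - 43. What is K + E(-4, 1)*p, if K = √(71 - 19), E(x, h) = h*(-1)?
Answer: 33 + 2*√13 ≈ 40.211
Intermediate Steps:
E(x, h) = -h
p = -33
K = 2*√13 (K = √52 = 2*√13 ≈ 7.2111)
K + E(-4, 1)*p = 2*√13 - 1*1*(-33) = 2*√13 - 1*(-33) = 2*√13 + 33 = 33 + 2*√13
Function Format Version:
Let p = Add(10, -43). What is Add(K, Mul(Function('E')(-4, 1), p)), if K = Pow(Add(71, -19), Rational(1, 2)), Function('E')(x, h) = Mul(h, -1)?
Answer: Add(33, Mul(2, Pow(13, Rational(1, 2)))) ≈ 40.211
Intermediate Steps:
Function('E')(x, h) = Mul(-1, h)
p = -33
K = Mul(2, Pow(13, Rational(1, 2))) (K = Pow(52, Rational(1, 2)) = Mul(2, Pow(13, Rational(1, 2))) ≈ 7.2111)
Add(K, Mul(Function('E')(-4, 1), p)) = Add(Mul(2, Pow(13, Rational(1, 2))), Mul(Mul(-1, 1), -33)) = Add(Mul(2, Pow(13, Rational(1, 2))), Mul(-1, -33)) = Add(Mul(2, Pow(13, Rational(1, 2))), 33) = Add(33, Mul(2, Pow(13, Rational(1, 2))))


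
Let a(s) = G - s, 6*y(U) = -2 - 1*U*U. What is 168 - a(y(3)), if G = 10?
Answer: 937/6 ≈ 156.17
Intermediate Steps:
y(U) = -⅓ - U²/6 (y(U) = (-2 - 1*U*U)/6 = (-2 - U*U)/6 = (-2 - U²)/6 = -⅓ - U²/6)
a(s) = 10 - s
168 - a(y(3)) = 168 - (10 - (-⅓ - ⅙*3²)) = 168 - (10 - (-⅓ - ⅙*9)) = 168 - (10 - (-⅓ - 3/2)) = 168 - (10 - 1*(-11/6)) = 168 - (10 + 11/6) = 168 - 1*71/6 = 168 - 71/6 = 937/6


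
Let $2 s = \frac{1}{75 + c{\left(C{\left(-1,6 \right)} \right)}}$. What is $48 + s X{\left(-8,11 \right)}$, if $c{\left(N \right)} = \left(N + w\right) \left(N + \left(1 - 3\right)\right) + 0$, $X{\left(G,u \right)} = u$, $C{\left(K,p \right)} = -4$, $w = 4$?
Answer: $\frac{7211}{150} \approx 48.073$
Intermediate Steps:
$c{\left(N \right)} = \left(-2 + N\right) \left(4 + N\right)$ ($c{\left(N \right)} = \left(N + 4\right) \left(N + \left(1 - 3\right)\right) + 0 = \left(4 + N\right) \left(N + \left(1 - 3\right)\right) + 0 = \left(4 + N\right) \left(N - 2\right) + 0 = \left(4 + N\right) \left(-2 + N\right) + 0 = \left(-2 + N\right) \left(4 + N\right) + 0 = \left(-2 + N\right) \left(4 + N\right)$)
$s = \frac{1}{150}$ ($s = \frac{1}{2 \left(75 + \left(-8 + \left(-4\right)^{2} + 2 \left(-4\right)\right)\right)} = \frac{1}{2 \left(75 - 0\right)} = \frac{1}{2 \left(75 + 0\right)} = \frac{1}{2 \cdot 75} = \frac{1}{2} \cdot \frac{1}{75} = \frac{1}{150} \approx 0.0066667$)
$48 + s X{\left(-8,11 \right)} = 48 + \frac{1}{150} \cdot 11 = 48 + \frac{11}{150} = \frac{7211}{150}$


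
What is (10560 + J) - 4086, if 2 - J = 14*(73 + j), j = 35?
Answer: 4964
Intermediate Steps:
J = -1510 (J = 2 - 14*(73 + 35) = 2 - 14*108 = 2 - 1*1512 = 2 - 1512 = -1510)
(10560 + J) - 4086 = (10560 - 1510) - 4086 = 9050 - 4086 = 4964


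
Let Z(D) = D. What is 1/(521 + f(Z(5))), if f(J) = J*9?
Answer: 1/566 ≈ 0.0017668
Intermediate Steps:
f(J) = 9*J
1/(521 + f(Z(5))) = 1/(521 + 9*5) = 1/(521 + 45) = 1/566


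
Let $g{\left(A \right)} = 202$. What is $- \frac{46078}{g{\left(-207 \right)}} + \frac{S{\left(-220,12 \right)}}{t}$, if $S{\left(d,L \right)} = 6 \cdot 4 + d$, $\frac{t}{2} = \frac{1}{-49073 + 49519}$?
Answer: $- \frac{4437547}{101} \approx -43936.0$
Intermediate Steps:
$t = \frac{1}{223}$ ($t = \frac{2}{-49073 + 49519} = \frac{2}{446} = 2 \cdot \frac{1}{446} = \frac{1}{223} \approx 0.0044843$)
$S{\left(d,L \right)} = 24 + d$
$- \frac{46078}{g{\left(-207 \right)}} + \frac{S{\left(-220,12 \right)}}{t} = - \frac{46078}{202} + \left(24 - 220\right) \frac{1}{\frac{1}{223}} = \left(-46078\right) \frac{1}{202} - 43708 = - \frac{23039}{101} - 43708 = - \frac{4437547}{101}$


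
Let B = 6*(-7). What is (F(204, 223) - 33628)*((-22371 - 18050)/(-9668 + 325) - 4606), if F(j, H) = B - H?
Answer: 1457176560241/9343 ≈ 1.5596e+8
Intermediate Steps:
B = -42
F(j, H) = -42 - H
(F(204, 223) - 33628)*((-22371 - 18050)/(-9668 + 325) - 4606) = ((-42 - 1*223) - 33628)*((-22371 - 18050)/(-9668 + 325) - 4606) = ((-42 - 223) - 33628)*(-40421/(-9343) - 4606) = (-265 - 33628)*(-40421*(-1/9343) - 4606) = -33893*(40421/9343 - 4606) = -33893*(-42993437/9343) = 1457176560241/9343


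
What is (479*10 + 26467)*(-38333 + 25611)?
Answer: -397651554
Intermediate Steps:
(479*10 + 26467)*(-38333 + 25611) = (4790 + 26467)*(-12722) = 31257*(-12722) = -397651554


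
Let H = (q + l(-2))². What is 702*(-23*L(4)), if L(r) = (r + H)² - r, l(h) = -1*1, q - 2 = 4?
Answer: -13514202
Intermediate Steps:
q = 6 (q = 2 + 4 = 6)
l(h) = -1
H = 25 (H = (6 - 1)² = 5² = 25)
L(r) = (25 + r)² - r (L(r) = (r + 25)² - r = (25 + r)² - r)
702*(-23*L(4)) = 702*(-23*((25 + 4)² - 1*4)) = 702*(-23*(29² - 4)) = 702*(-23*(841 - 4)) = 702*(-23*837) = 702*(-19251) = -13514202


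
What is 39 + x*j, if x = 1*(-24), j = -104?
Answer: 2535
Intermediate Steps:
x = -24
39 + x*j = 39 - 24*(-104) = 39 + 2496 = 2535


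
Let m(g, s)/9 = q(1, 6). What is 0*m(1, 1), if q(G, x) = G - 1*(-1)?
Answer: 0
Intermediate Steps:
q(G, x) = 1 + G (q(G, x) = G + 1 = 1 + G)
m(g, s) = 18 (m(g, s) = 9*(1 + 1) = 9*2 = 18)
0*m(1, 1) = 0*18 = 0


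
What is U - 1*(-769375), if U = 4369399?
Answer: 5138774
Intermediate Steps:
U - 1*(-769375) = 4369399 - 1*(-769375) = 4369399 + 769375 = 5138774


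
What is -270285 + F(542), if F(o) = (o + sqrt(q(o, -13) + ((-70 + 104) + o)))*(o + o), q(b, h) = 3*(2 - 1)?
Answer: 317243 + 1084*sqrt(579) ≈ 3.4333e+5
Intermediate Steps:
q(b, h) = 3 (q(b, h) = 3*1 = 3)
F(o) = 2*o*(o + sqrt(37 + o)) (F(o) = (o + sqrt(3 + ((-70 + 104) + o)))*(o + o) = (o + sqrt(3 + (34 + o)))*(2*o) = (o + sqrt(37 + o))*(2*o) = 2*o*(o + sqrt(37 + o)))
-270285 + F(542) = -270285 + 2*542*(542 + sqrt(37 + 542)) = -270285 + 2*542*(542 + sqrt(579)) = -270285 + (587528 + 1084*sqrt(579)) = 317243 + 1084*sqrt(579)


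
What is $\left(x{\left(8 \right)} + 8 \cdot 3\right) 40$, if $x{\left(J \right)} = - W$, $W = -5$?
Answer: $1160$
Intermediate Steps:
$x{\left(J \right)} = 5$ ($x{\left(J \right)} = \left(-1\right) \left(-5\right) = 5$)
$\left(x{\left(8 \right)} + 8 \cdot 3\right) 40 = \left(5 + 8 \cdot 3\right) 40 = \left(5 + 24\right) 40 = 29 \cdot 40 = 1160$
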